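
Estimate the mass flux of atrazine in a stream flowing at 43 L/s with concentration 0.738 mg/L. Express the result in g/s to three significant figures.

43 L/s = 0.043 m³/s.
Mass flux = Q·C = 0.043 m³/s × 0.738 g/m³ = 0.03173 g/s.

0.0317 g/s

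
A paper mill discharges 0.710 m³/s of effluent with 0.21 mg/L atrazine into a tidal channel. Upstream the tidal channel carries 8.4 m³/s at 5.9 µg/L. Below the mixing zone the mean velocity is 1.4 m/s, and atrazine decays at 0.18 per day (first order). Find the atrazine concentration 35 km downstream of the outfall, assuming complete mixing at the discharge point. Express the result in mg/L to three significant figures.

5.9 µg/L = 0.0059 mg/L.
After complete mixing, C₀ = (0.71·0.21 + 8.4·0.0059) / 9.11 = 0.02181 mg/L.
Travel time t = 3.5e+04 m / 1.4 m/s = 2.5e+04 s = 0.2894 d.
C = 0.02181·exp(−0.18·0.2894) = 0.02181·0.9492 = 0.0207 mg/L.

0.0207 mg/L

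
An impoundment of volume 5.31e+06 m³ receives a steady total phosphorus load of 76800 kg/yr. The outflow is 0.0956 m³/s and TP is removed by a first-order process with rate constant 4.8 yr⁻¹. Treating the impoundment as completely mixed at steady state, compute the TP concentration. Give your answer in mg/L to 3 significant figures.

2.69 mg/L

Outflow Q = 0.0956 m³/s × 3.156e+07 s/yr = 3.017e+06 m³/yr.
Steady-state CSTR mass balance: W = Q·C + k·V·C, so C = W/(Q + kV).
Q + kV = 3.017e+06 + 4.8·5.31e+06 = 2.85e+07 m³/yr.
C = 76800/2.85e+07 = 0.002694 kg/m³ = 2.694 mg/L.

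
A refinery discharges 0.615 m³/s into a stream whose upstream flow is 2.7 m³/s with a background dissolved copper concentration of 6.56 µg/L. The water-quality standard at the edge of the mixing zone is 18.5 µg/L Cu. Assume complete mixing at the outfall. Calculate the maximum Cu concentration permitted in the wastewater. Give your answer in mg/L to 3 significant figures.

0.0709 mg/L

6.56 µg/L = 0.00656 mg/L.
18.5 µg/L = 0.0185 mg/L.
Mass balance: 0.0185·3.315 = 0.615·Cₑ + 2.7·0.00656.
Cₑ = (0.06133 − 0.01771) / 0.615 = 0.07092 mg/L.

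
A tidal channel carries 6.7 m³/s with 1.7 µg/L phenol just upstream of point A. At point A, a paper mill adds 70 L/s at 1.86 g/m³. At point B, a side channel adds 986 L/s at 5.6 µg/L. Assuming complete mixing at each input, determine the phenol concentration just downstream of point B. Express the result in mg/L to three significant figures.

1.7 µg/L = 0.0017 mg/L.
70 L/s = 0.07 m³/s.
After input A: C = (6.7·0.0017 + 0.07·1.86) / 6.77 = 0.02091 mg/L.
986 L/s = 0.986 m³/s.
5.6 µg/L = 0.0056 mg/L.
After input B: C = (6.77·0.02091 + 0.986·0.0056) / 7.756 = 0.01897 mg/L.

0.0190 mg/L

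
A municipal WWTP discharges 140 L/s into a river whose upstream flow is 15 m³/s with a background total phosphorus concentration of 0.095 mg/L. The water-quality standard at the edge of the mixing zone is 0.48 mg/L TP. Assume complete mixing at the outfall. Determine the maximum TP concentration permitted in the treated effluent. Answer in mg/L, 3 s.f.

140 L/s = 0.14 m³/s.
Mass balance: 0.48·15.14 = 0.14·Cₑ + 15·0.095.
Cₑ = (7.267 − 1.425) / 0.14 = 41.73 mg/L.

41.7 mg/L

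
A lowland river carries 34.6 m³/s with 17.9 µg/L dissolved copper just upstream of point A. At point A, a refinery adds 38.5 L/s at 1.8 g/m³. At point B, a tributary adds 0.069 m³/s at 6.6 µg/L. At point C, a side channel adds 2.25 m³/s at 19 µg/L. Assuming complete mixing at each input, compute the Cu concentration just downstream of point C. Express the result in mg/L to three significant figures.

0.0198 mg/L

17.9 µg/L = 0.0179 mg/L.
38.5 L/s = 0.0385 m³/s.
After input A: C = (34.6·0.0179 + 0.0385·1.8) / 34.64 = 0.01988 mg/L.
6.6 µg/L = 0.0066 mg/L.
After input B: C = (34.64·0.01988 + 0.069·0.0066) / 34.71 = 0.01985 mg/L.
19 µg/L = 0.019 mg/L.
After input C: C = (34.71·0.01985 + 2.25·0.019) / 36.96 = 0.0198 mg/L.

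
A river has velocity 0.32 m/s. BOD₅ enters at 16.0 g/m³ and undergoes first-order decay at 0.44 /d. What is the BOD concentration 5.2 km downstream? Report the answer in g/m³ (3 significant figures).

Travel time t = 5.2 km / 0.32 m/s = 5200/0.32 = 1.625e+04 s = 0.1881 d.
First-order decay: C = 16.0·exp(−0.44·0.1881) = 16.0·0.9206 = 14.73 g/m³.

14.7 g/m³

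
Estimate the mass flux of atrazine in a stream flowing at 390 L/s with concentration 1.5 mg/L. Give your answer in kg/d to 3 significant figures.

50.5 kg/d

390 L/s = 0.39 m³/s.
Mass flux = Q·C = 0.39 m³/s × 1.5 g/m³ = 0.585 g/s.
= 0.585 g/s × 86.4 = 50.54 kg/d.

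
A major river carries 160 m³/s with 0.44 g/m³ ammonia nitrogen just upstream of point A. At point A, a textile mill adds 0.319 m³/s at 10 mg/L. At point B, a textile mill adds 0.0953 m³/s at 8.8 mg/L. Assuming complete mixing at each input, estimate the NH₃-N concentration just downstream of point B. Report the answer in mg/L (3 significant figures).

0.464 mg/L

After input A: C = (160·0.44 + 0.319·10) / 160.3 = 0.459 mg/L.
After input B: C = (160.3·0.459 + 0.0953·8.8) / 160.4 = 0.464 mg/L.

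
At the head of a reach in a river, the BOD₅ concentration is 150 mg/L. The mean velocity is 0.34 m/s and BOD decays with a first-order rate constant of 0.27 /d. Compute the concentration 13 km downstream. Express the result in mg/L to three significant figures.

Travel time t = 13 km / 0.34 m/s = 1.3e+04/0.34 = 3.824e+04 s = 0.4425 d.
First-order decay: C = 150·exp(−0.27·0.4425) = 150·0.8874 = 133.1 mg/L.

133 mg/L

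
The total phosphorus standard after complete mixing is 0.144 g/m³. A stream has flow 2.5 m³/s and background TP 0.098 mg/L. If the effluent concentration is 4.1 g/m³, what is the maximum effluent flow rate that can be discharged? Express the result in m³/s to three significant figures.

0.0291 m³/s

Mass balance at complete mixing: C_std·(Q_w + Q_r) = Q_w·C_e + Q_r·C_b.
Rearranging, Q_w = Q_r·(C_std − C_b)/(C_e − C_std) = 2.5·(0.144 − 0.098) / (4.1 − 0.144) = 0.02907 m³/s.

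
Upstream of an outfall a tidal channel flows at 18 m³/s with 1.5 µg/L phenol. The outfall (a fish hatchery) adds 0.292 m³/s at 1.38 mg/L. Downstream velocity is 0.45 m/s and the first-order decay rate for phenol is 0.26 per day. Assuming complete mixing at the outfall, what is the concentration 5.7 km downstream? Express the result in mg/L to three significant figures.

0.0226 mg/L

1.5 µg/L = 0.0015 mg/L.
After complete mixing, C₀ = (0.292·1.38 + 18·0.0015) / 18.29 = 0.02351 mg/L.
Travel time t = 5700 m / 0.45 m/s = 1.267e+04 s = 0.1466 d.
C = 0.02351·exp(−0.26·0.1466) = 0.02351·0.9626 = 0.02263 mg/L.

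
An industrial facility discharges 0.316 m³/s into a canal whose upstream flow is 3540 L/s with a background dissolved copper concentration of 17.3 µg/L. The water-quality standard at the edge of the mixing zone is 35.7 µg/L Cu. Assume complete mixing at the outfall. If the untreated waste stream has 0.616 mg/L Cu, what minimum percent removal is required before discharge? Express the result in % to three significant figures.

3540 L/s = 3.54 m³/s.
17.3 µg/L = 0.0173 mg/L.
35.7 µg/L = 0.0357 mg/L.
Mass balance: 0.0357·3.856 = 0.316·Cₑ + 3.54·0.0173.
Cₑ = (0.1377 − 0.06124) / 0.316 = 0.2418 mg/L.
Required removal = 1 − 0.2418/0.616 = 60.74 %.

60.7 %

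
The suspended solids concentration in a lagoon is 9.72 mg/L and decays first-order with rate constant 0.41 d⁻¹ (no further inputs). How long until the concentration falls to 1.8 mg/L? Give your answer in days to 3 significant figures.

t = ln(C₀/C)/k = ln(9.72/1.8)/0.41 = 1.686/0.41 = 4.113 d.

4.11 d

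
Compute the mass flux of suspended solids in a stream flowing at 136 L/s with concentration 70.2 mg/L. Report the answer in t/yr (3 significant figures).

301 t/yr

136 L/s = 0.136 m³/s.
Mass flux = Q·C = 0.136 m³/s × 70.2 g/m³ = 9.547 g/s.
= 9.547 g/s × 31.56 = 301.3 t/yr.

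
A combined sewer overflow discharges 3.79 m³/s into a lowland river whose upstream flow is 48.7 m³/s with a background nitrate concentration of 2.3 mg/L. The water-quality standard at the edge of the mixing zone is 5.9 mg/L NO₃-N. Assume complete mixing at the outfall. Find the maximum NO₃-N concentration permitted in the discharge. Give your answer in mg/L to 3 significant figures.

Mass balance: 5.9·52.49 = 3.79·Cₑ + 48.7·2.3.
Cₑ = (309.7 − 112) / 3.79 = 52.16 mg/L.

52.2 mg/L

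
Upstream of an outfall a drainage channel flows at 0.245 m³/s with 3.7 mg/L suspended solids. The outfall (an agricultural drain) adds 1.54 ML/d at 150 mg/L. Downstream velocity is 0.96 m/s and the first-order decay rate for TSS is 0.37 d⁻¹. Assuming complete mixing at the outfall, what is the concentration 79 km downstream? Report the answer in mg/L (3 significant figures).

9.58 mg/L

1.54 ML/d = 0.01782 m³/s.
After complete mixing, C₀ = (0.01782·150 + 0.245·3.7) / 0.2628 = 13.62 mg/L.
Travel time t = 7.9e+04 m / 0.96 m/s = 8.229e+04 s = 0.9524 d.
C = 13.62·exp(−0.37·0.9524) = 13.62·0.703 = 9.576 mg/L.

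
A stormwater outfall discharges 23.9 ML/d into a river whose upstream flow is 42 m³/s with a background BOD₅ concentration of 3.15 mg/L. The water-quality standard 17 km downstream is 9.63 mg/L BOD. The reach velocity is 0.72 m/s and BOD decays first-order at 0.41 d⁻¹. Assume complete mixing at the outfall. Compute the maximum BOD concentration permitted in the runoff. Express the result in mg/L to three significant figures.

1170 mg/L

23.9 ML/d = 0.2766 m³/s.
Travel time to the compliance point: t = 1.7e+04/0.72 = 2.361e+04 s = 0.2733 d; decay factor exp(−0.41·0.2733) = 0.894.
So the concentration just after mixing may be at most 9.63/0.894 = 10.77 mg/L.
Mass balance: 10.77·42.28 = 0.2766·Cₑ + 42·3.15.
Cₑ = (455.4 − 132.3) / 0.2766 = 1168 mg/L.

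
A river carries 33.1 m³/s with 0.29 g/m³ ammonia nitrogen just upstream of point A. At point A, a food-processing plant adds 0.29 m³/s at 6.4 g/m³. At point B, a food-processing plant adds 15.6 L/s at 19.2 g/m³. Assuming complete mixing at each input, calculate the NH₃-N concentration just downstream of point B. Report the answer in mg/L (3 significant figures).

0.352 mg/L

After input A: C = (33.1·0.29 + 0.29·6.4) / 33.39 = 0.3431 mg/L.
15.6 L/s = 0.0156 m³/s.
After input B: C = (33.39·0.3431 + 0.0156·19.2) / 33.41 = 0.3519 mg/L.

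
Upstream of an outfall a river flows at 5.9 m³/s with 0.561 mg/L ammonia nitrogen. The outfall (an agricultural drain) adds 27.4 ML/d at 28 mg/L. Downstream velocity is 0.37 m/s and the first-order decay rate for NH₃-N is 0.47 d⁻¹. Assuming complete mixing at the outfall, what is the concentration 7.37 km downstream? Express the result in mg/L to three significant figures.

1.76 mg/L

27.4 ML/d = 0.3171 m³/s.
After complete mixing, C₀ = (0.3171·28 + 5.9·0.561) / 6.217 = 1.961 mg/L.
Travel time t = 7370 m / 0.37 m/s = 1.992e+04 s = 0.2305 d.
C = 1.961·exp(−0.47·0.2305) = 1.961·0.8973 = 1.759 mg/L.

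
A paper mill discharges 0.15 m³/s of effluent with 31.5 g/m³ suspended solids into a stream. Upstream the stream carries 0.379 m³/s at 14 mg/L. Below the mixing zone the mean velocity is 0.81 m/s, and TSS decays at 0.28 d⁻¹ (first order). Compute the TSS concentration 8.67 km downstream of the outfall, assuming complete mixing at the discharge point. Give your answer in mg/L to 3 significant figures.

After complete mixing, C₀ = (0.15·31.5 + 0.379·14) / 0.529 = 18.96 mg/L.
Travel time t = 8670 m / 0.81 m/s = 1.07e+04 s = 0.1239 d.
C = 18.96·exp(−0.28·0.1239) = 18.96·0.9659 = 18.32 mg/L.

18.3 mg/L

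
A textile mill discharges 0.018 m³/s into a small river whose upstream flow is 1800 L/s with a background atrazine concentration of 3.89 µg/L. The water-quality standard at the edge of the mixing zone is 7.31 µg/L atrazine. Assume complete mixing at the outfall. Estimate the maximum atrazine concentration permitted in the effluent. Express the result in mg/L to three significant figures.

1800 L/s = 1.8 m³/s.
3.89 µg/L = 0.00389 mg/L.
7.31 µg/L = 0.00731 mg/L.
Mass balance: 0.00731·1.818 = 0.018·Cₑ + 1.8·0.00389.
Cₑ = (0.01329 − 0.007002) / 0.018 = 0.3493 mg/L.

0.349 mg/L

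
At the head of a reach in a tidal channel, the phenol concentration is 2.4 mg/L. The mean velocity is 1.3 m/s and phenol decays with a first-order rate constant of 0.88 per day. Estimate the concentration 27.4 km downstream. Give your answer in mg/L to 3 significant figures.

1.94 mg/L

Travel time t = 27.4 km / 1.3 m/s = 2.74e+04/1.3 = 2.108e+04 s = 0.2439 d.
First-order decay: C = 2.4·exp(−0.88·0.2439) = 2.4·0.8068 = 1.936 mg/L.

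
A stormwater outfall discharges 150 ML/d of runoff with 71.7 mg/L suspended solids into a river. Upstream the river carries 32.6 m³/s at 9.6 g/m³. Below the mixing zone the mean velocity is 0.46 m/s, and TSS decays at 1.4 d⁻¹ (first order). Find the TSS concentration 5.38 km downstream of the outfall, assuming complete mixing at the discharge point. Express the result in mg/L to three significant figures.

150 ML/d = 1.736 m³/s.
After complete mixing, C₀ = (1.736·71.7 + 32.6·9.6) / 34.34 = 12.74 mg/L.
Travel time t = 5380 m / 0.46 m/s = 1.17e+04 s = 0.1354 d.
C = 12.74·exp(−1.4·0.1354) = 12.74·0.8274 = 10.54 mg/L.

10.5 mg/L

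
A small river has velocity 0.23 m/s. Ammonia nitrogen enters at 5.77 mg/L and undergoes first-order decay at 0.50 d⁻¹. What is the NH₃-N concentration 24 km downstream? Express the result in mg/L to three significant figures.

3.15 mg/L

Travel time t = 24 km / 0.23 m/s = 2.4e+04/0.23 = 1.043e+05 s = 1.208 d.
First-order decay: C = 5.77·exp(−0.50·1.208) = 5.77·0.5467 = 3.154 mg/L.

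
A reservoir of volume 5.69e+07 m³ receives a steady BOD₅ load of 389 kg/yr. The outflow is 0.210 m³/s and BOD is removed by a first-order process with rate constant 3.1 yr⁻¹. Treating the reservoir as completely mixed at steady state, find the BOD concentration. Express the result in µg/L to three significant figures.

Outflow Q = 0.210 m³/s × 3.156e+07 s/yr = 6.627e+06 m³/yr.
Steady-state CSTR mass balance: W = Q·C + k·V·C, so C = W/(Q + kV).
Q + kV = 6.627e+06 + 3.1·5.69e+07 = 1.83e+08 m³/yr.
C = 389/1.83e+08 = 2.125e-06 kg/m³ = 0.002125 mg/L = 2.125 µg/L.

2.13 µg/L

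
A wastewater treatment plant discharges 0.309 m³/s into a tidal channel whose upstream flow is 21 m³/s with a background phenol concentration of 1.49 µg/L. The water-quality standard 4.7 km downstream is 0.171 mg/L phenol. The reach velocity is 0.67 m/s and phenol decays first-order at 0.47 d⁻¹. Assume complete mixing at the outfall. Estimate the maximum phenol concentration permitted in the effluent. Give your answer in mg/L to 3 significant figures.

12.1 mg/L

1.49 µg/L = 0.00149 mg/L.
Travel time to the compliance point: t = 4700/0.67 = 7015 s = 0.08119 d; decay factor exp(−0.47·0.08119) = 0.9626.
So the concentration just after mixing may be at most 0.171/0.9626 = 0.1777 mg/L.
Mass balance: 0.1777·21.31 = 0.309·Cₑ + 21·0.00149.
Cₑ = (3.786 − 0.03129) / 0.309 = 12.15 mg/L.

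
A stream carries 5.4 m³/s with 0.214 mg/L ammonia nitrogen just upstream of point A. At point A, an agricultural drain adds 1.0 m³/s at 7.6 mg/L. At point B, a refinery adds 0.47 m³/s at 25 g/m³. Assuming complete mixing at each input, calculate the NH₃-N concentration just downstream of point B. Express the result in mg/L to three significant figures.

After input A: C = (5.4·0.214 + 1·7.6) / 6.4 = 1.368 mg/L.
After input B: C = (6.4·1.368 + 0.47·25) / 6.87 = 2.985 mg/L.

2.98 mg/L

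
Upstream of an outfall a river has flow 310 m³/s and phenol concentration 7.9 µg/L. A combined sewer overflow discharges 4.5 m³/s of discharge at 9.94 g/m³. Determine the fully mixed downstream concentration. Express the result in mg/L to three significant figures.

7.9 µg/L = 0.0079 mg/L.
By mass balance at complete mixing, C = (4.5·9.94 + 310·0.0079) / (4.5 + 310) = 47.18/314.5 = 0.15 mg/L.

0.150 mg/L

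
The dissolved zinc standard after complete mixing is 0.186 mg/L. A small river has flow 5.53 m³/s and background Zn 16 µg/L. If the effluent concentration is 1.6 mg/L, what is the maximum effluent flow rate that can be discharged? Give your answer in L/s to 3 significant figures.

16 µg/L = 0.016 mg/L.
Mass balance at complete mixing: C_std·(Q_w + Q_r) = Q_w·C_e + Q_r·C_b.
Rearranging, Q_w = Q_r·(C_std − C_b)/(C_e − C_std) = 5.53·(0.186 − 0.016) / (1.6 − 0.186) = 0.6649 m³/s.
= 664.9 L/s.

665 L/s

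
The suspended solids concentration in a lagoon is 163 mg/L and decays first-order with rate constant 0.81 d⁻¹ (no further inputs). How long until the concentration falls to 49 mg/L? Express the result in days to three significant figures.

t = ln(C₀/C)/k = ln(163/49)/0.81 = 1.202/0.81 = 1.484 d.

1.48 d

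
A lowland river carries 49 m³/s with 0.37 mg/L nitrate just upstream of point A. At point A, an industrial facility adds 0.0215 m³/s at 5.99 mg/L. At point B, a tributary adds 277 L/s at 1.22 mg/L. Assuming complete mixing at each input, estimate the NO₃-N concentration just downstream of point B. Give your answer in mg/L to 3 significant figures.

0.377 mg/L

After input A: C = (49·0.37 + 0.0215·5.99) / 49.02 = 0.3725 mg/L.
277 L/s = 0.277 m³/s.
After input B: C = (49.02·0.3725 + 0.277·1.22) / 49.3 = 0.3772 mg/L.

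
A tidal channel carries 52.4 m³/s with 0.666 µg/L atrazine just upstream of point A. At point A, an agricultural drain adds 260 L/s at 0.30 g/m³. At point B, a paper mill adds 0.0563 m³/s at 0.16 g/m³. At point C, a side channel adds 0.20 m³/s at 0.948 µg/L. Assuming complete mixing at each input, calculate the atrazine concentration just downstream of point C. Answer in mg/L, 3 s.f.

0.666 µg/L = 0.000666 mg/L.
260 L/s = 0.26 m³/s.
After input A: C = (52.4·0.000666 + 0.26·0.3) / 52.66 = 0.002144 mg/L.
After input B: C = (52.66·0.002144 + 0.0563·0.16) / 52.72 = 0.002312 mg/L.
0.948 µg/L = 0.000948 mg/L.
After input C: C = (52.72·0.002312 + 0.2·0.000948) / 52.92 = 0.002307 mg/L.

0.00231 mg/L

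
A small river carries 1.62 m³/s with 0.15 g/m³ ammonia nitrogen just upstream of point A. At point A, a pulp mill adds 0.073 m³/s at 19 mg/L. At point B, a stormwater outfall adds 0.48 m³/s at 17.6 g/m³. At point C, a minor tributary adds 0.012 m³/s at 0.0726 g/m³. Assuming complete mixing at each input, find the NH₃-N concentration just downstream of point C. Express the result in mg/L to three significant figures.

After input A: C = (1.62·0.15 + 0.073·19) / 1.693 = 0.9628 mg/L.
After input B: C = (1.693·0.9628 + 0.48·17.6) / 2.173 = 4.638 mg/L.
After input C: C = (2.173·4.638 + 0.012·0.0726) / 2.185 = 4.613 mg/L.

4.61 mg/L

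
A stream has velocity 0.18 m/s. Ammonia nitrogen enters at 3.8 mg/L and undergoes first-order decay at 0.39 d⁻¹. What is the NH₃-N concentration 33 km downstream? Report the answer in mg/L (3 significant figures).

Travel time t = 33 km / 0.18 m/s = 3.3e+04/0.18 = 1.833e+05 s = 2.122 d.
First-order decay: C = 3.8·exp(−0.39·2.122) = 3.8·0.4371 = 1.661 mg/L.

1.66 mg/L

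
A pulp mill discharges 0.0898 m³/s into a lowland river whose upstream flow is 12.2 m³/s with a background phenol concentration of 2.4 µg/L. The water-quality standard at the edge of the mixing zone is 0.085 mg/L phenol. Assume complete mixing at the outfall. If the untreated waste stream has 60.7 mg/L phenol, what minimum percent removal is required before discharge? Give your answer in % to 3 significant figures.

81.4 %

2.4 µg/L = 0.0024 mg/L.
Mass balance: 0.085·12.29 = 0.0898·Cₑ + 12.2·0.0024.
Cₑ = (1.045 − 0.02928) / 0.0898 = 11.31 mg/L.
Required removal = 1 − 11.31/60.7 = 81.37 %.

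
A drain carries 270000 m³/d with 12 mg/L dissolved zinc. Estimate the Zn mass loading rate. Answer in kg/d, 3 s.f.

3240 kg/d

270000 m³/d = 3.125 m³/s.
Mass flux = Q·C = 3.125 m³/s × 12 g/m³ = 37.5 g/s.
= 37.5 g/s × 86.4 = 3240 kg/d.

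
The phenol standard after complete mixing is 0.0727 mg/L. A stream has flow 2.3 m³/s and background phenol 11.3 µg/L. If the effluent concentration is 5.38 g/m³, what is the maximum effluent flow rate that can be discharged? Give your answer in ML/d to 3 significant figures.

11.3 µg/L = 0.0113 mg/L.
Mass balance at complete mixing: C_std·(Q_w + Q_r) = Q_w·C_e + Q_r·C_b.
Rearranging, Q_w = Q_r·(C_std − C_b)/(C_e − C_std) = 2.3·(0.0727 − 0.0113) / (5.38 − 0.0727) = 0.02661 m³/s.
= 2.299 ML/d.

2.30 ML/d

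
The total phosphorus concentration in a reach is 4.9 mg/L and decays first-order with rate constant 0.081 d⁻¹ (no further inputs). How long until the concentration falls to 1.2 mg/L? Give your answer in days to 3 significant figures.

17.4 d

t = ln(C₀/C)/k = ln(4.9/1.2)/0.081 = 1.407/0.081 = 17.37 d.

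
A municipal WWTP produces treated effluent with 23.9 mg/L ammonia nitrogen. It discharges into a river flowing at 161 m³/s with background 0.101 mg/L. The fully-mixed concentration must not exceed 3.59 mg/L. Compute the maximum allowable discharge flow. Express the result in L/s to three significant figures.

27700 L/s

Mass balance at complete mixing: C_std·(Q_w + Q_r) = Q_w·C_e + Q_r·C_b.
Rearranging, Q_w = Q_r·(C_std − C_b)/(C_e − C_std) = 161·(3.59 − 0.101) / (23.9 − 3.59) = 27.66 m³/s.
= 2.766e+04 L/s.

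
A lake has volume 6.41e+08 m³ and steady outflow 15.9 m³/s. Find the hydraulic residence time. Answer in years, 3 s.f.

Q = 15.9 m³/s × 3.156e+07 s/yr = 5.018e+08 m³/yr.
Hydraulic residence time τ = V/Q = 6.41e+08/5.018e+08 = 1.277 yr.

1.28 yr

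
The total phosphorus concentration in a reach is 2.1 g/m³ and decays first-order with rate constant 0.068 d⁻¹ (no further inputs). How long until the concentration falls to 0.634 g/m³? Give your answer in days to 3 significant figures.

t = ln(C₀/C)/k = ln(2.1/0.634)/0.068 = 1.198/0.068 = 17.61 d.

17.6 d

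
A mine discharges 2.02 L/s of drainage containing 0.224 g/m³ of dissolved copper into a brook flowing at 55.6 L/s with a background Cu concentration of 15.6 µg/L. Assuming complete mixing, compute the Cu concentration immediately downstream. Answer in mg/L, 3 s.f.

2.02 L/s = 0.00202 m³/s.
55.6 L/s = 0.0556 m³/s.
15.6 µg/L = 0.0156 mg/L.
By mass balance at complete mixing, C = (0.00202·0.224 + 0.0556·0.0156) / (0.00202 + 0.0556) = 0.00132/0.05762 = 0.02291 mg/L.

0.0229 mg/L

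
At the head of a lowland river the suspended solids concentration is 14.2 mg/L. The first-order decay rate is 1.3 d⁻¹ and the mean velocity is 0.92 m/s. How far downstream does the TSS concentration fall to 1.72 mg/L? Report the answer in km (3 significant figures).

From C = C₀·e^(−kt), t = ln(C₀/C)/k = ln(14.2/1.72)/1.3 = 2.111/1.3 = 1.624 d.
Distance = v·t = 0.92 m/s × 1.403e+05 s = 1.291e+05 m = 129.1 km.

129 km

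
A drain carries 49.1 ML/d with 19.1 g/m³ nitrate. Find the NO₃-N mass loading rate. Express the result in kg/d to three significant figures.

49.1 ML/d = 0.5683 m³/s.
Mass flux = Q·C = 0.5683 m³/s × 19.1 g/m³ = 10.85 g/s.
= 10.85 g/s × 86.4 = 937.8 kg/d.

938 kg/d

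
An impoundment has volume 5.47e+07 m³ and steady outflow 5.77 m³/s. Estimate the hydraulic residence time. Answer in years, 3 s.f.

0.300 yr

Q = 5.77 m³/s × 3.156e+07 s/yr = 1.821e+08 m³/yr.
Hydraulic residence time τ = V/Q = 5.47e+07/1.821e+08 = 0.3004 yr.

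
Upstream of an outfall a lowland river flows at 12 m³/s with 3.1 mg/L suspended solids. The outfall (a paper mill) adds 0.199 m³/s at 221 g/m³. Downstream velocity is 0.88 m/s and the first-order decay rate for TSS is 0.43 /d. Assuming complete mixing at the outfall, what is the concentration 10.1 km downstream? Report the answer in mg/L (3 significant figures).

After complete mixing, C₀ = (0.199·221 + 12·3.1) / 12.2 = 6.655 mg/L.
Travel time t = 1.01e+04 m / 0.88 m/s = 1.148e+04 s = 0.1328 d.
C = 6.655·exp(−0.43·0.1328) = 6.655·0.9445 = 6.285 mg/L.

6.29 mg/L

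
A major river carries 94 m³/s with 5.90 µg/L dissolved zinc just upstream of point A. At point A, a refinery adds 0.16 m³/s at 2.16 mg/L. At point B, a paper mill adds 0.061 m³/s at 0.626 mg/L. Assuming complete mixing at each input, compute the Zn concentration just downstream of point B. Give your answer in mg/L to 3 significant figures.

5.90 µg/L = 0.0059 mg/L.
After input A: C = (94·0.0059 + 0.16·2.16) / 94.16 = 0.00956 mg/L.
After input B: C = (94.16·0.00956 + 0.061·0.626) / 94.22 = 0.009959 mg/L.

0.00996 mg/L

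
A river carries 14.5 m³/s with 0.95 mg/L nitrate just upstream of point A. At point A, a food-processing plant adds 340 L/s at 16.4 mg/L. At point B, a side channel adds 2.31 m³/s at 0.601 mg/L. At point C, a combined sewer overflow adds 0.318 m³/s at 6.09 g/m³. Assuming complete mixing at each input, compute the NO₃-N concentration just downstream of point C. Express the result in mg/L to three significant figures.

1.30 mg/L

340 L/s = 0.34 m³/s.
After input A: C = (14.5·0.95 + 0.34·16.4) / 14.84 = 1.304 mg/L.
After input B: C = (14.84·1.304 + 2.31·0.601) / 17.15 = 1.209 mg/L.
After input C: C = (17.15·1.209 + 0.318·6.09) / 17.47 = 1.298 mg/L.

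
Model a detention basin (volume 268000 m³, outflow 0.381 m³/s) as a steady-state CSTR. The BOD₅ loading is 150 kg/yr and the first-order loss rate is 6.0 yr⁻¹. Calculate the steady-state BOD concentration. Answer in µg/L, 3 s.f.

11.0 µg/L

Outflow Q = 0.381 m³/s × 3.156e+07 s/yr = 1.202e+07 m³/yr.
Steady-state CSTR mass balance: W = Q·C + k·V·C, so C = W/(Q + kV).
Q + kV = 1.202e+07 + 6.0·268000 = 1.363e+07 m³/yr.
C = 150/1.363e+07 = 1.1e-05 kg/m³ = 0.011 mg/L = 11 µg/L.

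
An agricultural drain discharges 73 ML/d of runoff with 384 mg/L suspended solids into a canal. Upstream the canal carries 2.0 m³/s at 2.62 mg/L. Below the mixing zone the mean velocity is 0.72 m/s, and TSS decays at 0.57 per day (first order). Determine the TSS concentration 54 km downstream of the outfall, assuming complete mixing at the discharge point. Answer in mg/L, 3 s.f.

70.7 mg/L

73 ML/d = 0.8449 m³/s.
After complete mixing, C₀ = (0.8449·384 + 2·2.62) / 2.845 = 115.9 mg/L.
Travel time t = 5.4e+04 m / 0.72 m/s = 7.5e+04 s = 0.8681 d.
C = 115.9·exp(−0.57·0.8681) = 115.9·0.6097 = 70.66 mg/L.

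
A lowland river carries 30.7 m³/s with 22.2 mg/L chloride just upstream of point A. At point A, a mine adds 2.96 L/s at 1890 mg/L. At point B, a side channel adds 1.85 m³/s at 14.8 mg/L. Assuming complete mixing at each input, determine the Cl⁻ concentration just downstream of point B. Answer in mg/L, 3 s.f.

2.96 L/s = 0.00296 m³/s.
After input A: C = (30.7·22.2 + 0.00296·1890) / 30.7 = 22.38 mg/L.
After input B: C = (30.7·22.38 + 1.85·14.8) / 32.55 = 21.95 mg/L.

21.9 mg/L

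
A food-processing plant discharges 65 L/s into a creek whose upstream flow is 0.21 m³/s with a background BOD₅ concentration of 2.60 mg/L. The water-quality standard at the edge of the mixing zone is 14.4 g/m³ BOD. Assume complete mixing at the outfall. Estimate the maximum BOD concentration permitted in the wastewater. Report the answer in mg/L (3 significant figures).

65 L/s = 0.065 m³/s.
Mass balance: 14.4·0.275 = 0.065·Cₑ + 0.21·2.6.
Cₑ = (3.96 − 0.546) / 0.065 = 52.52 mg/L.

52.5 mg/L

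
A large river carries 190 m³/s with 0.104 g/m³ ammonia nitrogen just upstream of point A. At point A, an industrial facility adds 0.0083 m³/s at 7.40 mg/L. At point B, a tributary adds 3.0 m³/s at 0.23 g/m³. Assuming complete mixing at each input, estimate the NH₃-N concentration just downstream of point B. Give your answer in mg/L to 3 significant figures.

After input A: C = (190·0.104 + 0.0083·7.4) / 190 = 0.1043 mg/L.
After input B: C = (190·0.1043 + 3·0.23) / 193 = 0.1063 mg/L.

0.106 mg/L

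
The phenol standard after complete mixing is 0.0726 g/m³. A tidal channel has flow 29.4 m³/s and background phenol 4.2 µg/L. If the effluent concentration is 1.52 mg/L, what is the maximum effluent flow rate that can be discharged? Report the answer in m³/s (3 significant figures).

1.39 m³/s

4.2 µg/L = 0.0042 mg/L.
Mass balance at complete mixing: C_std·(Q_w + Q_r) = Q_w·C_e + Q_r·C_b.
Rearranging, Q_w = Q_r·(C_std − C_b)/(C_e − C_std) = 29.4·(0.0726 − 0.0042) / (1.52 − 0.0726) = 1.389 m³/s.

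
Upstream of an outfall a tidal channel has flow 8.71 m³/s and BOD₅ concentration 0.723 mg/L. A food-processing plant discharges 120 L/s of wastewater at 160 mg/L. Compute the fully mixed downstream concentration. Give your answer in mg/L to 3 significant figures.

120 L/s = 0.12 m³/s.
Flow-weighted mixing gives C = (0.12·160 + 8.71·0.723) / (0.12 + 8.71) = 25.5/8.83 = 2.888 mg/L.

2.89 mg/L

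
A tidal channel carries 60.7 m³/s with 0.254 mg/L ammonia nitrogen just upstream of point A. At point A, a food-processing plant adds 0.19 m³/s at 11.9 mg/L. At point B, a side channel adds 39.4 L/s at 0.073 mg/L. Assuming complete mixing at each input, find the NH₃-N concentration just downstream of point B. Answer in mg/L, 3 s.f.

After input A: C = (60.7·0.254 + 0.19·11.9) / 60.89 = 0.2903 mg/L.
39.4 L/s = 0.0394 m³/s.
After input B: C = (60.89·0.2903 + 0.0394·0.073) / 60.93 = 0.2902 mg/L.

0.290 mg/L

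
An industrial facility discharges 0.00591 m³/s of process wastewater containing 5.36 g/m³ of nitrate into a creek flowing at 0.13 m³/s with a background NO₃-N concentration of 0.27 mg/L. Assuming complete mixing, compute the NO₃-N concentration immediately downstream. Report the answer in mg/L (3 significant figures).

Conservation of mass across the mixing zone: C = (0.00591·5.36 + 0.13·0.27) / (0.00591 + 0.13) = 0.06678/0.1359 = 0.4913 mg/L.

0.491 mg/L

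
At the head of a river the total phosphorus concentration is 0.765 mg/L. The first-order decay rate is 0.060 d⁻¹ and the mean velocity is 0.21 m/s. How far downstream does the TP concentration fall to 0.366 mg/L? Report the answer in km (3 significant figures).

From C = C₀·e^(−kt), t = ln(C₀/C)/k = ln(0.765/0.366)/0.060 = 0.7372/0.060 = 12.29 d.
Distance = v·t = 0.21 m/s × 1.062e+06 s = 2.229e+05 m = 222.9 km.

223 km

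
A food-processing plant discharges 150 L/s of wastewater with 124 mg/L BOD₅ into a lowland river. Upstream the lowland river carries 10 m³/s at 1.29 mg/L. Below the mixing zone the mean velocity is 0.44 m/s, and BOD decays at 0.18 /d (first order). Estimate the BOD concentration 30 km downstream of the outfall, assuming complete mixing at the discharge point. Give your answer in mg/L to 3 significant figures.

150 L/s = 0.15 m³/s.
After complete mixing, C₀ = (0.15·124 + 10·1.29) / 10.15 = 3.103 mg/L.
Travel time t = 3e+04 m / 0.44 m/s = 6.818e+04 s = 0.7891 d.
C = 3.103·exp(−0.18·0.7891) = 3.103·0.8676 = 2.692 mg/L.

2.69 mg/L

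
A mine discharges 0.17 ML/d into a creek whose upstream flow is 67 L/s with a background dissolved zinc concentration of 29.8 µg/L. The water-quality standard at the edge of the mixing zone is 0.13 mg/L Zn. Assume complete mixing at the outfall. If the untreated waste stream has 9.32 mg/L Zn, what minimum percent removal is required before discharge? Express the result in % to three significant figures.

62.0 %

0.17 ML/d = 0.001968 m³/s.
67 L/s = 0.067 m³/s.
29.8 µg/L = 0.0298 mg/L.
Mass balance: 0.13·0.06897 = 0.001968·Cₑ + 0.067·0.0298.
Cₑ = (0.008966 − 0.001997) / 0.001968 = 3.542 mg/L.
Required removal = 1 − 3.542/9.32 = 62 %.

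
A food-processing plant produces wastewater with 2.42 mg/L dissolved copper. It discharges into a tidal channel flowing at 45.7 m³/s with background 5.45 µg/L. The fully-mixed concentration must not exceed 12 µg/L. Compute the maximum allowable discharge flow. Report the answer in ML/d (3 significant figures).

10.7 ML/d

5.45 µg/L = 0.00545 mg/L.
12 µg/L = 0.012 mg/L.
Mass balance at complete mixing: C_std·(Q_w + Q_r) = Q_w·C_e + Q_r·C_b.
Rearranging, Q_w = Q_r·(C_std − C_b)/(C_e − C_std) = 45.7·(0.012 − 0.00545) / (2.42 − 0.012) = 0.1243 m³/s.
= 10.74 ML/d.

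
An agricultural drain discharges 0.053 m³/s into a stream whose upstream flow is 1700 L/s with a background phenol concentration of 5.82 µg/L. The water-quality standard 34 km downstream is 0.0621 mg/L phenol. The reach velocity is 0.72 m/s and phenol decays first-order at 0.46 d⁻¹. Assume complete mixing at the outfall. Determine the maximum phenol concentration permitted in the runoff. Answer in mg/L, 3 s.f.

2.45 mg/L

1700 L/s = 1.7 m³/s.
5.82 µg/L = 0.00582 mg/L.
Travel time to the compliance point: t = 3.4e+04/0.72 = 4.722e+04 s = 0.5466 d; decay factor exp(−0.46·0.5466) = 0.7777.
So the concentration just after mixing may be at most 0.0621/0.7777 = 0.07985 mg/L.
Mass balance: 0.07985·1.753 = 0.053·Cₑ + 1.7·0.00582.
Cₑ = (0.14 − 0.009894) / 0.053 = 2.454 mg/L.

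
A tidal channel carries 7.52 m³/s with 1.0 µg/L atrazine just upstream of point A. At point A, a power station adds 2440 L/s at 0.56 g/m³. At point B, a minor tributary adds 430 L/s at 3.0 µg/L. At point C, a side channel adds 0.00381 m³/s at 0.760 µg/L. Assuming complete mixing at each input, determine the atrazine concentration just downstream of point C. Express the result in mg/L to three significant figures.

1.0 µg/L = 0.001 mg/L.
2440 L/s = 2.44 m³/s.
After input A: C = (7.52·0.001 + 2.44·0.56) / 9.96 = 0.1379 mg/L.
430 L/s = 0.43 m³/s.
3.0 µg/L = 0.003 mg/L.
After input B: C = (9.96·0.1379 + 0.43·0.003) / 10.39 = 0.1324 mg/L.
0.760 µg/L = 0.00076 mg/L.
After input C: C = (10.39·0.1324 + 0.00381·0.00076) / 10.39 = 0.1323 mg/L.

0.132 mg/L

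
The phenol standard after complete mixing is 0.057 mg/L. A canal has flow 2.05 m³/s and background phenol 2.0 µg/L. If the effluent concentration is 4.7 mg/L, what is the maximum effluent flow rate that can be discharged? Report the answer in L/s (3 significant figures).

24.3 L/s

2.0 µg/L = 0.002 mg/L.
Mass balance at complete mixing: C_std·(Q_w + Q_r) = Q_w·C_e + Q_r·C_b.
Rearranging, Q_w = Q_r·(C_std − C_b)/(C_e − C_std) = 2.05·(0.057 − 0.002) / (4.7 − 0.057) = 0.02428 m³/s.
= 24.28 L/s.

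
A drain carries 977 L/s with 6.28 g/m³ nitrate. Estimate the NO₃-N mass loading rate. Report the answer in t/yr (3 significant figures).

194 t/yr

977 L/s = 0.977 m³/s.
Mass flux = Q·C = 0.977 m³/s × 6.28 g/m³ = 6.136 g/s.
= 6.136 g/s × 31.56 = 193.6 t/yr.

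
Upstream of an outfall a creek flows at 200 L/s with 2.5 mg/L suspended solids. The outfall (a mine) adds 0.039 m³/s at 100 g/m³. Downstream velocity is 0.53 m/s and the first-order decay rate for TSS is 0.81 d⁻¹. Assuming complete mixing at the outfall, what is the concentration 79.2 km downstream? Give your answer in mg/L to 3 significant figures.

4.54 mg/L

200 L/s = 0.2 m³/s.
After complete mixing, C₀ = (0.039·100 + 0.2·2.5) / 0.239 = 18.41 mg/L.
Travel time t = 7.92e+04 m / 0.53 m/s = 1.494e+05 s = 1.73 d.
C = 18.41·exp(−0.81·1.73) = 18.41·0.2464 = 4.536 mg/L.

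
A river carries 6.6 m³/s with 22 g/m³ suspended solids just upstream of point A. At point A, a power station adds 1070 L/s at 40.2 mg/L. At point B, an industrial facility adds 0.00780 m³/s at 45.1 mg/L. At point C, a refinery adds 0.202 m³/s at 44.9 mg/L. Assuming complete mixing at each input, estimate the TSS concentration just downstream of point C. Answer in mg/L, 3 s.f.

1070 L/s = 1.07 m³/s.
After input A: C = (6.6·22 + 1.07·40.2) / 7.67 = 24.54 mg/L.
After input B: C = (7.67·24.54 + 0.0078·45.1) / 7.678 = 24.56 mg/L.
After input C: C = (7.678·24.56 + 0.202·44.9) / 7.88 = 25.08 mg/L.

25.1 mg/L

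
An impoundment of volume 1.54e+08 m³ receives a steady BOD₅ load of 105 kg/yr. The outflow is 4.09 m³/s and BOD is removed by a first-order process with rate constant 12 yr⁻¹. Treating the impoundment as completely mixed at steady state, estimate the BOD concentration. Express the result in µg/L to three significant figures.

0.0531 µg/L

Outflow Q = 4.09 m³/s × 3.156e+07 s/yr = 1.291e+08 m³/yr.
Steady-state CSTR mass balance: W = Q·C + k·V·C, so C = W/(Q + kV).
Q + kV = 1.291e+08 + 12·1.54e+08 = 1.977e+09 m³/yr.
C = 105/1.977e+09 = 5.311e-08 kg/m³ = 5.311e-05 mg/L = 0.05311 µg/L.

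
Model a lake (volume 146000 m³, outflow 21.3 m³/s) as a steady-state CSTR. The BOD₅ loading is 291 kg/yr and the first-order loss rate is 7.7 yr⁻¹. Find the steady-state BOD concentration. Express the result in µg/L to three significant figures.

Outflow Q = 21.3 m³/s × 3.156e+07 s/yr = 6.722e+08 m³/yr.
Steady-state CSTR mass balance: W = Q·C + k·V·C, so C = W/(Q + kV).
Q + kV = 6.722e+08 + 7.7·146000 = 6.733e+08 m³/yr.
C = 291/6.733e+08 = 4.322e-07 kg/m³ = 0.0004322 mg/L = 0.4322 µg/L.

0.432 µg/L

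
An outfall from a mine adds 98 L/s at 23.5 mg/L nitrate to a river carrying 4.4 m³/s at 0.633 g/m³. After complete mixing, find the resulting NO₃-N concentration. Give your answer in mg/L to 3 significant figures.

98 L/s = 0.098 m³/s.
Conservation of mass across the mixing zone: C = (0.098·23.5 + 4.4·0.633) / (0.098 + 4.4) = 5.088/4.498 = 1.131 mg/L.

1.13 mg/L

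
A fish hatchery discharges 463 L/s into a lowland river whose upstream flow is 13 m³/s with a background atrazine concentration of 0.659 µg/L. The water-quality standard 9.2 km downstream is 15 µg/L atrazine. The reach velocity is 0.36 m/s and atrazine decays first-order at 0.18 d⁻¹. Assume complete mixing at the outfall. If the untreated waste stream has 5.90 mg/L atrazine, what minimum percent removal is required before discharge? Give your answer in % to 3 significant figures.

463 L/s = 0.463 m³/s.
0.659 µg/L = 0.000659 mg/L.
15 µg/L = 0.015 mg/L.
Travel time to the compliance point: t = 9200/0.36 = 2.556e+04 s = 0.2958 d; decay factor exp(−0.18·0.2958) = 0.9482.
So the concentration just after mixing may be at most 0.015/0.9482 = 0.01582 mg/L.
Mass balance: 0.01582·13.46 = 0.463·Cₑ + 13·0.000659.
Cₑ = (0.213 − 0.008567) / 0.463 = 0.4415 mg/L.
Required removal = 1 − 0.4415/5.90 = 92.52 %.

92.5 %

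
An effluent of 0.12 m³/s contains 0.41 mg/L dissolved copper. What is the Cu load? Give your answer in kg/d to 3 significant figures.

4.25 kg/d

Mass flux = Q·C = 0.12 m³/s × 0.41 g/m³ = 0.0492 g/s.
= 0.0492 g/s × 86.4 = 4.251 kg/d.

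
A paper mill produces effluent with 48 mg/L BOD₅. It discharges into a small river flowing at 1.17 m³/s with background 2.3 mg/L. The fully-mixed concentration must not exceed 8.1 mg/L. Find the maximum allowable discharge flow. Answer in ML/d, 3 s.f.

14.7 ML/d

Mass balance at complete mixing: C_std·(Q_w + Q_r) = Q_w·C_e + Q_r·C_b.
Rearranging, Q_w = Q_r·(C_std − C_b)/(C_e − C_std) = 1.17·(8.1 − 2.3) / (48 − 8.1) = 0.1701 m³/s.
= 14.69 ML/d.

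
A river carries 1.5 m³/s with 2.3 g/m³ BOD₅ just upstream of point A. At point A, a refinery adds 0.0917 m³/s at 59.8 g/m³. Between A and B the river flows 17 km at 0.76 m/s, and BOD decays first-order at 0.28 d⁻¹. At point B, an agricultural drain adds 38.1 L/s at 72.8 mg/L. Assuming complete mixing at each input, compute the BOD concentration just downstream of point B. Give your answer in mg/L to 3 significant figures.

6.80 mg/L

After input A: C = (1.5·2.3 + 0.0917·59.8) / 1.592 = 5.613 mg/L.
Over the 17 km reach to input B (t = 2.237e+04 s = 0.2589 d), decay gives C = 5.613·exp(−0.28·0.2589) = 5.22 mg/L.
38.1 L/s = 0.0381 m³/s.
After input B: C = (1.592·5.22 + 0.0381·72.8) / 1.63 = 6.8 mg/L.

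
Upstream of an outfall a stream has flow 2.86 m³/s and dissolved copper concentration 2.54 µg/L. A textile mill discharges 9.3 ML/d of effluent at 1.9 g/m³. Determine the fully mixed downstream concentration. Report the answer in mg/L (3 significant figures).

9.3 ML/d = 0.1076 m³/s.
2.54 µg/L = 0.00254 mg/L.
Conservation of mass across the mixing zone: C = (0.1076·1.9 + 2.86·0.00254) / (0.1076 + 2.86) = 0.2118/2.968 = 0.07136 mg/L.

0.0714 mg/L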